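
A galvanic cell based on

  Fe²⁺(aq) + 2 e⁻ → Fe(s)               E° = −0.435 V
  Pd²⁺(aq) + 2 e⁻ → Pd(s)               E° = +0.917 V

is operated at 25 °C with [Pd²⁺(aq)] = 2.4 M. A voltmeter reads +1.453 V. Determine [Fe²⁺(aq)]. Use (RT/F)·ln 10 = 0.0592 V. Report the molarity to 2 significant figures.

0.00093 M

With Pd²⁺/Pd at the cathode and Fe²⁺/Fe at the anode, E°cell = +0.917 − (−0.435) = +1.352 V (n = 2).
Since E = E° − (0.0592/n)·log Q, log Q = n(E° − E)/0.0592 = −3.412.
The balanced reaction is Pd²⁺(aq) + Fe(s) → Pd(s) + Fe²⁺(aq), so Q = [Fe²⁺(aq)] / [Pd²⁺(aq)].
Isolating [Fe²⁺(aq)] in Q = 10^{−3.412} yields log [Fe²⁺(aq)] = −3.032, i.e. 0.00093 M.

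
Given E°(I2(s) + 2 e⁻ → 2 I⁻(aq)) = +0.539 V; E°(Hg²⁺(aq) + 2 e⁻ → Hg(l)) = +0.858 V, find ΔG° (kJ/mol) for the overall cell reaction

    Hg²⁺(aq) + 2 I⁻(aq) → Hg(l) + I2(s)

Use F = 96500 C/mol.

In the reaction as written Hg²⁺(aq) is reduced, so the Hg²⁺/Hg couple is the cathode and I₂/I⁻ is the anode.
E°cell = +0.858 − (+0.539) = +0.319 V; balancing electrons gives n = 2.
ΔG° = −nFE°cell = −(2)(96500)(+0.319) J/mol = −61.6 kJ/mol.

−61.6 kJ/mol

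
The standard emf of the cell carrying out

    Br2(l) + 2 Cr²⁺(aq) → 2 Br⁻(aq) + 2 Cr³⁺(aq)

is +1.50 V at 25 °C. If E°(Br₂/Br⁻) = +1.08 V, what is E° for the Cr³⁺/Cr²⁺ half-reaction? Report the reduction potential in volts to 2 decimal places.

In the reaction as written the Br₂/Br⁻ couple is reduced (cathode) and Cr³⁺/Cr²⁺ is oxidized (anode), so E°cell = E°(Br₂/Br⁻) − E°(Cr³⁺/Cr²⁺).
E°(Cr³⁺/Cr²⁺) = E°(cathode) − E°cell = +1.08 − (+1.50) = −0.42 V.

−0.42 V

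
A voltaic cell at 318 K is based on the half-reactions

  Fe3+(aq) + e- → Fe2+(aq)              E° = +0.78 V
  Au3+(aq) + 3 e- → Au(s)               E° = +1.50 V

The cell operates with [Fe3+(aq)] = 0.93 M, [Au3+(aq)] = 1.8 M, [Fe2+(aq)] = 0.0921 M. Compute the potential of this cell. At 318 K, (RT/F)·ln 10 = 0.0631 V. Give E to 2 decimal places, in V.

Since E°(Au³⁺/Au) > E°(Fe³⁺/Fe²⁺), Au³⁺/Au serves as the cathode.
E°cell = E°cat − E°an = +1.50 − (+0.78) = +0.72 V; n = 3.
For the overall reaction Au3+(aq) + 3 Fe2+(aq) → Au(s) + 3 Fe3+(aq), Q = [Fe3+(aq)]^3 / ([Au3+(aq)]·[Fe2+(aq)]^3) = 572, giving log Q = 2.757.
E = E° − (0.0631/n)·log Q = +0.72 − (0.0631/3)(2.757) = +0.66 V.

+0.66 V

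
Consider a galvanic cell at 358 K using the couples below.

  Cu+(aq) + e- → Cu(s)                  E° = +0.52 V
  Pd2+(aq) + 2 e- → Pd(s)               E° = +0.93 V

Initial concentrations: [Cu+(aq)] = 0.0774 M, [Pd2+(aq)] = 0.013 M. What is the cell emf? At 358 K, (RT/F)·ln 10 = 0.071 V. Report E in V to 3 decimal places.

The Pd²⁺/Pd couple has the more positive E°, so it is the cathode; Cu⁺/Cu is the anode.
E°cell = E°cat − E°an = +0.93 − (+0.52) = +0.41 V; n = 2.
Balancing gives Pd2+(aq) + 2 Cu(s) → Pd(s) + 2 Cu+(aq); hence Q = [Cu+(aq)]^2 / [Pd2+(aq)] = 0.461 (log Q = −0.336).
Applying E = E° − (RT ln10/nF)·log Q gives +0.41 − (0.071/2)(−0.336) = +0.422 V.

+0.422 V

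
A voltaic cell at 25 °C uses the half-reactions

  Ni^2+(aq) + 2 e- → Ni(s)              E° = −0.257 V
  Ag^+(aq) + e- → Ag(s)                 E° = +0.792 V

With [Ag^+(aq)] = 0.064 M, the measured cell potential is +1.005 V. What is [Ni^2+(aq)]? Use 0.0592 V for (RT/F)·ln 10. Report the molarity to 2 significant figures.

0.13 M

With Ag⁺/Ag at the cathode and Ni²⁺/Ni at the anode, E°cell = +0.792 − (−0.257) = +1.049 V (n = 2).
Rearranging E = E° − (0.0592/n)·log Q gives log Q = 2(+1.049 − (+1.005))/0.0592 = 1.486.
The balanced reaction is 2 Ag^+(aq) + Ni(s) → 2 Ag(s) + Ni^2+(aq), so Q = [Ni^2+(aq)] / [Ag^+(aq)]^2.
Isolating [Ni^2+(aq)] in Q = 10^{1.486} yields log [Ni^2+(aq)] = −0.902, i.e. 0.13 M.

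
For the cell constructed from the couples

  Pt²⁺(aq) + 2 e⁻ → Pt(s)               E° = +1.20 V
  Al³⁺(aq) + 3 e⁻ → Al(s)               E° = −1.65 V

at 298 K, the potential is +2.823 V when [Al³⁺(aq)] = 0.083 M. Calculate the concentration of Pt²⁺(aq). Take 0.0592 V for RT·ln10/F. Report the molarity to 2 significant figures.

0.023 M

The Pt²⁺/Pt couple has the larger reduction potential, so it is the cathode: E°cell = +1.20 − (−1.65) = +2.85 V and n = 6.
Rearranging E = E° − (0.0592/n)·log Q gives log Q = 6(+2.85 − (+2.823))/0.0592 = 2.736.
The balanced reaction is 3 Pt²⁺(aq) + 2 Al(s) → 3 Pt(s) + 2 Al³⁺(aq), so Q = [Al³⁺(aq)]^2 / [Pt²⁺(aq)]^3.
Substituting the known concentrations and solving, log [Pt²⁺(aq)] = −1.633 and [Pt²⁺(aq)] = 0.023 M.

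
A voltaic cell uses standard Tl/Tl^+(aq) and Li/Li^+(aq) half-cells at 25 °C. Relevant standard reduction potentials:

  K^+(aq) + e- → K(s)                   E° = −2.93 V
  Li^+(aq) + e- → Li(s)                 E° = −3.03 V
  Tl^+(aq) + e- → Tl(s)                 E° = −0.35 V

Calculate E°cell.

+2.68 V

The Tl⁺/Tl couple has the higher E°, so Tl ion is reduced (cathode) and Li is oxidized (anode).
E°cell = E°(cathode) − E°(anode) = −0.35 − (−3.03) = +2.68 V.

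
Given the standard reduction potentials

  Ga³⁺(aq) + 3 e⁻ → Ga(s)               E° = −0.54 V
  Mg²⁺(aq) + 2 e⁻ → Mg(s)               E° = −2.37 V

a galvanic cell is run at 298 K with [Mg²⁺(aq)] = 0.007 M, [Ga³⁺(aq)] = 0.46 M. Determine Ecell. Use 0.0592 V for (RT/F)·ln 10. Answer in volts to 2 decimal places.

+1.89 V

Ga³⁺/Ga is reduced (cathode, E° = −0.54 V) and Mg²⁺/Mg is oxidized (anode).
The standard potential is −0.54 − (−2.37) = +1.83 V and the balanced reaction transfers n = 6 electrons.
For the overall reaction 2 Ga³⁺(aq) + 3 Mg(s) → 2 Ga(s) + 3 Mg²⁺(aq), Q = [Mg²⁺(aq)]^3 / [Ga³⁺(aq)]^2 = 1.62×10^−6, giving log Q = −5.790.
By the Nernst equation, E = +1.83 − (0.0592/6)·(−5.790) = +1.89 V.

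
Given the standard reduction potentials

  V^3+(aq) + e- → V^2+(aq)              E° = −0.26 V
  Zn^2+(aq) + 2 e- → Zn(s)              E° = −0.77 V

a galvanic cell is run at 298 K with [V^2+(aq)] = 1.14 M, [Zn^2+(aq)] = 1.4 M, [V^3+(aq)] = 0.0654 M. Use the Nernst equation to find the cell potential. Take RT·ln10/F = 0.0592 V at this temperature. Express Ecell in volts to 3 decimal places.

The V³⁺/V²⁺ couple has the more positive E°, so it is the cathode; Zn²⁺/Zn is the anode.
The standard potential is −0.26 − (−0.77) = +0.51 V and the balanced reaction transfers n = 2 electrons.
For the overall reaction 2 V^3+(aq) + Zn(s) → 2 V^2+(aq) + Zn^2+(aq), Q = ([V^2+(aq)]^2·[Zn^2+(aq)]) / [V^3+(aq)]^2 = 425, giving log Q = 2.629.
E = E° − (0.0592/n)·log Q = +0.51 − (0.0592/2)(2.629) = +0.432 V.

+0.432 V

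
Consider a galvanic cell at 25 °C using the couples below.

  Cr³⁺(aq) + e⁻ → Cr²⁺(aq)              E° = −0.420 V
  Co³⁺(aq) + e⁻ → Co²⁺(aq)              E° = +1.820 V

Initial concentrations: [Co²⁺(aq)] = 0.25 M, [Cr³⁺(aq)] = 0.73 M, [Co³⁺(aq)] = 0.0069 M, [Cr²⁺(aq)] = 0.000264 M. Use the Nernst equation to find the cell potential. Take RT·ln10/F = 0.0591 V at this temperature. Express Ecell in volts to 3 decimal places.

The Co³⁺/Co²⁺ couple has the more positive E°, so it is the cathode; Cr³⁺/Cr²⁺ is the anode.
E°cell = +1.820 − (−0.420) = +2.240 V, with n = 1 electron transferred.
Balancing gives Co³⁺(aq) + Cr²⁺(aq) → Co²⁺(aq) + Cr³⁺(aq); hence Q = ([Co²⁺(aq)]·[Cr³⁺(aq)]) / ([Co³⁺(aq)]·[Cr²⁺(aq)]) = 1×10^5 (log Q = 5.001).
By the Nernst equation, E = +2.240 − (0.0591/1)·(5.001) = +1.944 V.

+1.944 V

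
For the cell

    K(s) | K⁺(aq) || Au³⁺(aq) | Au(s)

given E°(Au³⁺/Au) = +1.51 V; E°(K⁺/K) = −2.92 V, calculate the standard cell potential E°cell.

By convention the left-hand electrode in cell notation is the anode (oxidation) and the right-hand electrode is the cathode (reduction).
E°cell = E°(right) − E°(left) = +1.51 − (−2.92) = +4.43 V.

+4.43 V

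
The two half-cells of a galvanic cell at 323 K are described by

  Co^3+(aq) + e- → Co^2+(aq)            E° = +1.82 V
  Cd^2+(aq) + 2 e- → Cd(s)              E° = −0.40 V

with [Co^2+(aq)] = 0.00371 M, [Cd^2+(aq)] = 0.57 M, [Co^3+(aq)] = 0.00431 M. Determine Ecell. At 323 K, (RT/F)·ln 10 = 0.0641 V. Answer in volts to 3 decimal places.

The Co³⁺/Co²⁺ couple has the more positive E°, so it is the cathode; Cd²⁺/Cd is the anode.
E°cell = E°cat − E°an = +1.82 − (−0.40) = +2.22 V; n = 2.
The balanced reaction is 2 Co^3+(aq) + Cd(s) → 2 Co^2+(aq) + Cd^2+(aq), so Q = ([Co^2+(aq)]^2·[Cd^2+(aq)]) / [Co^3+(aq)]^2 = 0.422 and log Q = −0.374.
By the Nernst equation, E = +2.22 − (0.0641/2)·(−0.374) = +2.232 V.

+2.232 V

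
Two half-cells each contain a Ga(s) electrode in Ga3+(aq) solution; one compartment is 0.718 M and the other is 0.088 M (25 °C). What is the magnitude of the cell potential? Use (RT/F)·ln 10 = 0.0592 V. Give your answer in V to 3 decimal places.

0.018 V

For a concentration cell E°cell = 0, since both electrodes use the same couple.
The compartment with the higher Ga3+(aq) concentration (0.718 M) acts as the cathode; ions are reduced there and produced at the dilute (0.088 M) anode.
With n = 3, Ecell = −(0.0592/3)·log([dilute]/[conc]) = −(0.0592/3)·log(0.088/0.718) = +0.018 V.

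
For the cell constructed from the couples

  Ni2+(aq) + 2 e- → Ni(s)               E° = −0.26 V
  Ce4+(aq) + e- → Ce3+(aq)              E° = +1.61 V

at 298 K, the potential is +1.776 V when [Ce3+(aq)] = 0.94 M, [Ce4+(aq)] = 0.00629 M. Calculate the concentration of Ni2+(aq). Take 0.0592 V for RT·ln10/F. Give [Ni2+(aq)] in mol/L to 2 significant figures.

The Ce⁴⁺/Ce³⁺ couple has the larger reduction potential, so it is the cathode: E°cell = +1.61 − (−0.26) = +1.87 V and n = 2.
Rearranging E = E° − (0.0592/n)·log Q gives log Q = 2(+1.87 − (+1.776))/0.0592 = 3.176.
For 2 Ce4+(aq) + Ni(s) → 2 Ce3+(aq) + Ni2+(aq), the reaction quotient is Q = ([Ce3+(aq)]^2·[Ni2+(aq)]) / [Ce4+(aq)]^2.
Substituting the known concentrations and solving, log [Ni2+(aq)] = −1.173 and [Ni2+(aq)] = 0.067 M.

0.067 M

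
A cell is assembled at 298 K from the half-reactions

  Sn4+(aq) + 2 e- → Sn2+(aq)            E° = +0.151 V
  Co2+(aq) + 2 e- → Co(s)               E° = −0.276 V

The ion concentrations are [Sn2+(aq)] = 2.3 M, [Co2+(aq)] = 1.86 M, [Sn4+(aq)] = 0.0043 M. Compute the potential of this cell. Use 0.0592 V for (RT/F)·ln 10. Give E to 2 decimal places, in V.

The Sn⁴⁺/Sn²⁺ couple has the more positive E°, so it is the cathode; Co²⁺/Co is the anode.
The standard potential is +0.151 − (−0.276) = +0.427 V and the balanced reaction transfers n = 2 electrons.
Balancing gives Sn4+(aq) + Co(s) → Sn2+(aq) + Co2+(aq); hence Q = ([Sn2+(aq)]·[Co2+(aq)]) / [Sn4+(aq)] = 995 (log Q = 2.998).
By the Nernst equation, E = +0.427 − (0.0592/2)·(2.998) = +0.34 V.

+0.34 V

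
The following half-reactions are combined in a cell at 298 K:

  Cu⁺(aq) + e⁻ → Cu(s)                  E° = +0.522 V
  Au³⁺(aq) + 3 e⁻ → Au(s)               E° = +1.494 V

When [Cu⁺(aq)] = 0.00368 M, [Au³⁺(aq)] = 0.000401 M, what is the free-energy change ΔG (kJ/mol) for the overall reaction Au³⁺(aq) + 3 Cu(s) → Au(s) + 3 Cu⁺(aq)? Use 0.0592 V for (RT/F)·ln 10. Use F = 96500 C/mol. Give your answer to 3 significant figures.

With Au³⁺/Au reduced at the cathode, E°cell = +1.494 − (+0.522) = +0.972 V and n = 3.
The reaction quotient is [Cu⁺(aq)]^3 / [Au³⁺(aq)] = 0.000124; by Nernst, E = +0.972 − (0.0592/3)(−3.906) = +1.0491 V.
Then ΔG = −nFE = −3 × 96500 × +1.0491 J/mol = −304 kJ/mol.

−304 kJ/mol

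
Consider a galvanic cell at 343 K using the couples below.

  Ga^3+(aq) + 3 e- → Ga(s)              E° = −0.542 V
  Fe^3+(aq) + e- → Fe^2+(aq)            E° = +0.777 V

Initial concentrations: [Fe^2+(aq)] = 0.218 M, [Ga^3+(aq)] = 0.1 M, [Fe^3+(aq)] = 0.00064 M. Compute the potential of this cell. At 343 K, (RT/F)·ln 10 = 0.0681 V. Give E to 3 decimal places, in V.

Since E°(Fe³⁺/Fe²⁺) > E°(Ga³⁺/Ga), Fe³⁺/Fe²⁺ serves as the cathode.
E°cell = +0.777 − (−0.542) = +1.319 V, with n = 3 electrons transferred.
The balanced reaction is 3 Fe^3+(aq) + Ga(s) → 3 Fe^2+(aq) + Ga^3+(aq), so Q = ([Fe^2+(aq)]^3·[Ga^3+(aq)]) / [Fe^3+(aq)]^3 = 3.95×10^6 and log Q = 6.597.
E = E° − (0.0681/n)·log Q = +1.319 − (0.0681/3)(6.597) = +1.169 V.

+1.169 V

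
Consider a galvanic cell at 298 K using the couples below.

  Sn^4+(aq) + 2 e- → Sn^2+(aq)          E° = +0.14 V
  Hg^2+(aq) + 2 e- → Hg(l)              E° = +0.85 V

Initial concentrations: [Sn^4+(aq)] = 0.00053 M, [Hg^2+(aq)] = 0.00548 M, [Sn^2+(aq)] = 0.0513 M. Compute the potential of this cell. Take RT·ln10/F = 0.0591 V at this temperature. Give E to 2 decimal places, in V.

The Hg²⁺/Hg couple has the more positive E°, so it is the cathode; Sn⁴⁺/Sn²⁺ is the anode.
E°cell = E°cat − E°an = +0.85 − (+0.14) = +0.71 V; n = 2.
Balancing gives Hg^2+(aq) + Sn^2+(aq) → Hg(l) + Sn^4+(aq); hence Q = [Sn^4+(aq)] / ([Hg^2+(aq)]·[Sn^2+(aq)]) = 1.89 (log Q = 0.275).
E = E° − (0.0591/n)·log Q = +0.71 − (0.0591/2)(0.275) = +0.70 V.

+0.70 V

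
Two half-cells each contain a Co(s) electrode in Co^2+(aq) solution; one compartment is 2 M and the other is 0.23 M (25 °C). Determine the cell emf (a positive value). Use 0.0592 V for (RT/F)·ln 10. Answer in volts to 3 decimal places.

For a concentration cell E°cell = 0, since both electrodes use the same couple.
The compartment with the higher Co^2+(aq) concentration (2 M) acts as the cathode; ions are reduced there and produced at the dilute (0.23 M) anode.
With n = 2, Ecell = −(0.0592/2)·log([dilute]/[conc]) = −(0.0592/2)·log(0.23/2) = +0.028 V.

0.028 V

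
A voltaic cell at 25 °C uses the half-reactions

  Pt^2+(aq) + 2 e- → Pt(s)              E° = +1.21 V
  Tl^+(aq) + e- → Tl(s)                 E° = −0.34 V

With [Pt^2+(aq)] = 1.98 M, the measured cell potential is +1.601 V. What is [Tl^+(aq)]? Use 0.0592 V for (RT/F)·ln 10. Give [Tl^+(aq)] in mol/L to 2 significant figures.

Pt²⁺/Pt is the cathode (higher E°); E°cell = +1.21 − (−0.34) = +1.55 V with n = 2.
From the Nernst equation, log Q = n(E° − E)/0.0592 = 2·(+1.55 − (+1.601))/0.0592 = −1.723.
The balanced reaction is Pt^2+(aq) + 2 Tl(s) → Pt(s) + 2 Tl^+(aq), so Q = [Tl^+(aq)]^2 / [Pt^2+(aq)].
Isolating [Tl^+(aq)] in Q = 10^{−1.723} yields log [Tl^+(aq)] = −0.713, i.e. 0.19 M.

0.19 M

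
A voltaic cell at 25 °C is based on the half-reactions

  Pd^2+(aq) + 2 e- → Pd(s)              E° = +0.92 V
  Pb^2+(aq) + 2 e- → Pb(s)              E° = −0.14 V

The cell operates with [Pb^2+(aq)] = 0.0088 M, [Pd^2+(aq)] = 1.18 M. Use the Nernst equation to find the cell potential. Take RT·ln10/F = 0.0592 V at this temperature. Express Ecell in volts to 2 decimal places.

+1.12 V

The Pd²⁺/Pd couple has the more positive E°, so it is the cathode; Pb²⁺/Pb is the anode.
E°cell = E°cat − E°an = +0.92 − (−0.14) = +1.06 V; n = 2.
The balanced reaction is Pd^2+(aq) + Pb(s) → Pd(s) + Pb^2+(aq), so Q = [Pb^2+(aq)] / [Pd^2+(aq)] = 0.00746 and log Q = −2.127.
E = E° − (0.0592/n)·log Q = +1.06 − (0.0592/2)(−2.127) = +1.12 V.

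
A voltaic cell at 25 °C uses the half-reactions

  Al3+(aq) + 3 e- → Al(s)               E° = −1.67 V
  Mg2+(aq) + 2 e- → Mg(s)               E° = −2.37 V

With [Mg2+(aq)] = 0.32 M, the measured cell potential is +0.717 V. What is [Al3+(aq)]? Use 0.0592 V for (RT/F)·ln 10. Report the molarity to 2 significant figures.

With Al³⁺/Al at the cathode and Mg²⁺/Mg at the anode, E°cell = −1.67 − (−2.37) = +0.70 V (n = 6).
Since E = E° − (0.0592/n)·log Q, log Q = n(E° − E)/0.0592 = −1.723.
The balanced reaction is 2 Al3+(aq) + 3 Mg(s) → 2 Al(s) + 3 Mg2+(aq), so Q = [Mg2+(aq)]^3 / [Al3+(aq)]^2.
Substituting the known concentrations and solving, log [Al3+(aq)] = 0.119 and [Al3+(aq)] = 1.3 M.

1.3 M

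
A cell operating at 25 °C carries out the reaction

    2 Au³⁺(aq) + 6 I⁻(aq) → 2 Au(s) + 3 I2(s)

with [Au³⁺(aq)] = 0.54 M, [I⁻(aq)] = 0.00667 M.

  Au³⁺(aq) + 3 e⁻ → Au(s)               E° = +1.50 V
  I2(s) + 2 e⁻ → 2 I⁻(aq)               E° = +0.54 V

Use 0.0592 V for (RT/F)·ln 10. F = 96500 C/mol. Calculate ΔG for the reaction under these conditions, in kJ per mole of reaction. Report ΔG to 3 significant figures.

With Au³⁺/Au reduced at the cathode, E°cell = +1.50 − (+0.54) = +0.96 V and n = 6.
Here Q = 1 / ([Au³⁺(aq)]^2·[I⁻(aq)]^6) = 3.89×10^13 (log Q = 13.590), giving E = +0.96 − (0.0592/6)·(13.590) = +0.8259 V.
Then ΔG = −nFE = −6 × 96500 × +0.8259 J/mol = −478 kJ/mol.

−478 kJ/mol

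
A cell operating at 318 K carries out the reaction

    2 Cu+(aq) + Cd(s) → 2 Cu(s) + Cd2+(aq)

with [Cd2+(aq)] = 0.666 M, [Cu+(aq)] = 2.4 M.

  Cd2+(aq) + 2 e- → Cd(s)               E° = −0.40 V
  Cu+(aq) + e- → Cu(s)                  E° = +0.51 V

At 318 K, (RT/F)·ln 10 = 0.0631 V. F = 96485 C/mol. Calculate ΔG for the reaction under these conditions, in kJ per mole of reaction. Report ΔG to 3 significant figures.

E°cell = +0.51 − (−0.40) = +0.91 V; the balanced reaction transfers n = 2 electrons.
The reaction quotient is [Cd2+(aq)] / [Cu+(aq)]^2 = 0.116; by Nernst, E = +0.91 − (0.0631/2)(−0.937) = +0.9396 V.
Finally ΔG = −nFE = −(2)(96485 C/mol)(+0.9396 V) = −181 kJ/mol.

−181 kJ/mol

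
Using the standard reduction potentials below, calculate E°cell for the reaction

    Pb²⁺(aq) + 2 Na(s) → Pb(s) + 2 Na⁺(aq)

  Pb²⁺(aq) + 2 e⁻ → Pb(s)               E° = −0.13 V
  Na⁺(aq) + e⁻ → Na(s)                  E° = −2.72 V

+2.59 V

In the reaction as written, Pb²⁺(aq) is reduced (cathode) and Na⁺(aq) is produced by oxidation at the anode.
E°cell = E°(cathode) − E°(anode) = −0.13 − (−2.72) = +2.59 V.
The positive value indicates the reaction is spontaneous as written.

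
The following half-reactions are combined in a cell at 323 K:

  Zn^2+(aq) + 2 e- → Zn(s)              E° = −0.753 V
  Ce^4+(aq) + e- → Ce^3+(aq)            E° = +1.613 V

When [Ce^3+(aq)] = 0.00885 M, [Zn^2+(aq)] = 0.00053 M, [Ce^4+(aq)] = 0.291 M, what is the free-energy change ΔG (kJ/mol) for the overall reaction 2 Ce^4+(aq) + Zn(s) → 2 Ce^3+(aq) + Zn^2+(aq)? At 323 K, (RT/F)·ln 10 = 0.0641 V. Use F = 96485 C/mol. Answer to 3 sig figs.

E°cell = +1.613 − (−0.753) = +2.366 V; the balanced reaction transfers n = 2 electrons.
Q = ([Ce^3+(aq)]^2·[Zn^2+(aq)]) / [Ce^4+(aq)]^2 = 4.9×10^−7, so log Q = −6.310 and E = +2.366 − (0.0641/2)(−6.310) = +2.5682 V.
Then ΔG = −nFE = −2 × 96485 × +2.5682 J/mol = −496 kJ/mol.

−496 kJ/mol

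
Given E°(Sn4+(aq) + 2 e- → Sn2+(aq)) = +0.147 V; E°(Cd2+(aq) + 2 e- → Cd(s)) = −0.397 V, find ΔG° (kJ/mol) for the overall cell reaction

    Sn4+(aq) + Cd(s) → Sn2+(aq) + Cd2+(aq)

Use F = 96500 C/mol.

−105 kJ/mol

In the reaction as written Sn4+(aq) is reduced, so the Sn⁴⁺/Sn²⁺ couple is the cathode and Cd²⁺/Cd is the anode.
E°cell = +0.147 − (−0.397) = +0.544 V; balancing electrons gives n = 2.
ΔG° = −nFE°cell = −(2)(96500)(+0.544) J/mol = −105 kJ/mol.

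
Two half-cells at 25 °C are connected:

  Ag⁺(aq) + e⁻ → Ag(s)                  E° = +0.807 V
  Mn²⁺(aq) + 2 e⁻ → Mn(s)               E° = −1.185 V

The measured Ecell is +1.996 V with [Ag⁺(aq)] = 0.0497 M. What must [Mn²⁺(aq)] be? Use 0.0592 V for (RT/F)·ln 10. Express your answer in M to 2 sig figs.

0.0018 M

Ag⁺/Ag is the cathode (higher E°); E°cell = +0.807 − (−1.185) = +1.992 V with n = 2.
Rearranging E = E° − (0.0592/n)·log Q gives log Q = 2(+1.992 − (+1.996))/0.0592 = −0.135.
For 2 Ag⁺(aq) + Mn(s) → 2 Ag(s) + Mn²⁺(aq), the reaction quotient is Q = [Mn²⁺(aq)] / [Ag⁺(aq)]^2.
Substituting the known concentrations and solving, log [Mn²⁺(aq)] = −2.742 and [Mn²⁺(aq)] = 0.0018 M.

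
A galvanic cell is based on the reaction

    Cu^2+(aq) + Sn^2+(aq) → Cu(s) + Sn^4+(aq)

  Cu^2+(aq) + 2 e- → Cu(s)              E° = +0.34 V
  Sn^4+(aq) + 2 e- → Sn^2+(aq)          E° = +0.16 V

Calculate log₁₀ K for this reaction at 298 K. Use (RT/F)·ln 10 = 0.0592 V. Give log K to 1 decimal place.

The Cu²⁺/Cu couple is reduced (cathode); E°cell = +0.34 − (+0.16) = +0.18 V with n = 2.
At equilibrium E = 0, so log K = nE°cell / 0.0592 = (2)(+0.18) / 0.0592 = 6.1.

log K = 6.1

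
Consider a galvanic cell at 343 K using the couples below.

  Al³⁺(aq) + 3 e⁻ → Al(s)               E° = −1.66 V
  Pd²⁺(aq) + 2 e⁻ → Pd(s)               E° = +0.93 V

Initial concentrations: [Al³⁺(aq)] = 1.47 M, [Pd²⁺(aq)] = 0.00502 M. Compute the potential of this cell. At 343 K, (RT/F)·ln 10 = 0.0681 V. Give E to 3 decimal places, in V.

The Pd²⁺/Pd couple has the more positive E°, so it is the cathode; Al³⁺/Al is the anode.
E°cell = +0.93 − (−1.66) = +2.59 V, with n = 6 electrons transferred.
Balancing gives 3 Pd²⁺(aq) + 2 Al(s) → 3 Pd(s) + 2 Al³⁺(aq); hence Q = [Al³⁺(aq)]^2 / [Pd²⁺(aq)]^3 = 1.71×10^7 (log Q = 7.233).
E = E° − (0.0681/n)·log Q = +2.59 − (0.0681/6)(7.233) = +2.508 V.

+2.508 V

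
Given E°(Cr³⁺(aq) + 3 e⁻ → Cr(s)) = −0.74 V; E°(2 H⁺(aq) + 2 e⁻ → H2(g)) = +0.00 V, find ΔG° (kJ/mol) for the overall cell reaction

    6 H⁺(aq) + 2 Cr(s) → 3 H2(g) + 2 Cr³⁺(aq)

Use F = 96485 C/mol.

−428 kJ/mol

In the reaction as written H⁺(aq) is reduced, so the 2H⁺/H₂ couple is the cathode and Cr³⁺/Cr is the anode.
E°cell = +0.00 − (−0.74) = +0.74 V; balancing electrons gives n = 6.
ΔG° = −nFE°cell = −(6)(96485)(+0.74) J/mol = −428 kJ/mol.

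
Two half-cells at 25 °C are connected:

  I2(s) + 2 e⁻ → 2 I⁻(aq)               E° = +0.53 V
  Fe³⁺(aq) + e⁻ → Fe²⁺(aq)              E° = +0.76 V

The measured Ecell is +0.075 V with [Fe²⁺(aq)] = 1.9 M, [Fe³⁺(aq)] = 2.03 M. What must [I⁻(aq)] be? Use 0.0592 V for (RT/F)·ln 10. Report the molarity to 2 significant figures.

The Fe³⁺/Fe²⁺ couple has the larger reduction potential, so it is the cathode: E°cell = +0.76 − (+0.53) = +0.23 V and n = 2.
Rearranging E = E° − (0.0592/n)·log Q gives log Q = 2(+0.23 − (+0.075))/0.0592 = 5.236.
The balanced reaction is 2 Fe³⁺(aq) + 2 I⁻(aq) → 2 Fe²⁺(aq) + I2(s), so Q = [Fe²⁺(aq)]^2 / ([Fe³⁺(aq)]^2·[I⁻(aq)]^2).
Substituting the known concentrations and solving, log [I⁻(aq)] = −2.647 and [I⁻(aq)] = 0.0023 M.

0.0023 M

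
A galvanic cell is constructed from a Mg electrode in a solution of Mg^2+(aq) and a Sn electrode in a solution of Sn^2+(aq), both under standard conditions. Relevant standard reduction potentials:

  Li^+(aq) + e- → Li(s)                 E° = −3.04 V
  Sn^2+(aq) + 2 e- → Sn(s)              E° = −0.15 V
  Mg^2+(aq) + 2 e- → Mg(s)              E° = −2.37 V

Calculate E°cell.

Of the two couples in this cell, the one with the more positive reduction potential is reduced at the cathode: here that is Sn²⁺/Sn (−0.15 V); Mg²⁺/Mg (−2.37 V) is the anode.
E°cell = E°(cathode) − E°(anode) = −0.15 − (−2.37) = +2.22 V.

+2.22 V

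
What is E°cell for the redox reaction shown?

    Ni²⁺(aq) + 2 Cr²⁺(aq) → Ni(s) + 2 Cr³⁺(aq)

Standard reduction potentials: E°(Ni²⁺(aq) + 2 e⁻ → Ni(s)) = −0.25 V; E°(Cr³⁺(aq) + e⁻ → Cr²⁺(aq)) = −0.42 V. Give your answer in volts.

+0.17 V

In the reaction as written, Ni²⁺(aq) is reduced (cathode) and Cr³⁺(aq) is produced by oxidation at the anode.
E°cell = E°(cathode) − E°(anode) = −0.25 − (−0.42) = +0.17 V.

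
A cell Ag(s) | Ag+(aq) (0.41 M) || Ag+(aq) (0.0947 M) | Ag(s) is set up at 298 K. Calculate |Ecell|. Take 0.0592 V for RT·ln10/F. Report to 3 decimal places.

0.038 V

For a concentration cell E°cell = 0, since both electrodes use the same couple.
The compartment with the higher Ag+(aq) concentration (0.41 M) acts as the cathode; ions are reduced there and produced at the dilute (0.0947 M) anode.
With n = 1, Ecell = −(0.0592/1)·log([dilute]/[conc]) = −(0.0592/1)·log(0.0947/0.41) = +0.038 V.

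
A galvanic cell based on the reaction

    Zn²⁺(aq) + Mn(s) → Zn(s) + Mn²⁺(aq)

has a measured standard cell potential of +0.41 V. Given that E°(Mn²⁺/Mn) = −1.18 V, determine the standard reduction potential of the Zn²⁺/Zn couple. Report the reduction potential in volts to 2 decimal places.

−0.77 V

In the reaction as written the Zn²⁺/Zn couple is reduced (cathode) and Mn²⁺/Mn is oxidized (anode), so E°cell = E°(Zn²⁺/Zn) − E°(Mn²⁺/Mn).
E°(Zn²⁺/Zn) = E°cell + E°(anode) = +0.41 + (−1.18) = −0.77 V.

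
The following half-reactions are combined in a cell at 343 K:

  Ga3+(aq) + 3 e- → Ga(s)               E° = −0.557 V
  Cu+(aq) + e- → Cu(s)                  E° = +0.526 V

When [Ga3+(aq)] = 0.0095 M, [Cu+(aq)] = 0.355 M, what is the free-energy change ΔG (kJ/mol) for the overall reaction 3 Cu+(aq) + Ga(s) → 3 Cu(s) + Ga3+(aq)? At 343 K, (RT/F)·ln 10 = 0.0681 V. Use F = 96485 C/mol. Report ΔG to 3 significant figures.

−318 kJ/mol

The standard cell potential is +0.526 − (−0.557) = +1.083 V, with n = 3 electrons in the balanced equation.
Here Q = [Ga3+(aq)] / [Cu+(aq)]^3 = 0.212 (log Q = −0.673), giving E = +1.083 − (0.0681/3)·(−0.673) = +1.0983 V.
Then ΔG = −nFE = −3 × 96485 × +1.0983 J/mol = −318 kJ/mol.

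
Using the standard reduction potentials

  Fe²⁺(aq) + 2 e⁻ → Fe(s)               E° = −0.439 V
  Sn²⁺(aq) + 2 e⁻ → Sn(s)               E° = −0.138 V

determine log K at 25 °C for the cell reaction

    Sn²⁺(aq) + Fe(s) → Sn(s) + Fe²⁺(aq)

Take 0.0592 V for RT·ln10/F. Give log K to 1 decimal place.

The Sn²⁺/Sn couple is reduced (cathode); E°cell = −0.138 − (−0.439) = +0.301 V with n = 2.
At equilibrium E = 0, so log K = nE°cell / 0.0592 = (2)(+0.301) / 0.0592 = 10.2.

log K = 10.2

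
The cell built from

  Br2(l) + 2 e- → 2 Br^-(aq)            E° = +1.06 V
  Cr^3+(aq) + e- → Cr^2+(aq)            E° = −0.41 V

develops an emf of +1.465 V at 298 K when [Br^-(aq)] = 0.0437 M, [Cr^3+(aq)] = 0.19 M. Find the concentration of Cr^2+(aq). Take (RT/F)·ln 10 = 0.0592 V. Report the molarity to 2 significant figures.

0.0068 M

Br₂/Br⁻ is the cathode (higher E°); E°cell = +1.06 − (−0.41) = +1.47 V with n = 2.
Rearranging E = E° − (0.0592/n)·log Q gives log Q = 2(+1.47 − (+1.465))/0.0592 = 0.169.
For Br2(l) + 2 Cr^2+(aq) → 2 Br^-(aq) + 2 Cr^3+(aq), the reaction quotient is Q = ([Br^-(aq)]^2·[Cr^3+(aq)]^2) / [Cr^2+(aq)]^2.
Solving for the unknown gives log [Cr^2+(aq)] = −2.165, so [Cr^2+(aq)] ≈ 0.0068 M.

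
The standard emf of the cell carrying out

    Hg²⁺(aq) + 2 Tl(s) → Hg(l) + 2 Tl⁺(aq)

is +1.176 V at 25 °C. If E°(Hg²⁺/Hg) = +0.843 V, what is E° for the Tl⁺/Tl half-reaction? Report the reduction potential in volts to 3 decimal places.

−0.333 V

In the reaction as written the Hg²⁺/Hg couple is reduced (cathode) and Tl⁺/Tl is oxidized (anode), so E°cell = E°(Hg²⁺/Hg) − E°(Tl⁺/Tl).
E°(Tl⁺/Tl) = E°(cathode) − E°cell = +0.843 − (+1.176) = −0.333 V.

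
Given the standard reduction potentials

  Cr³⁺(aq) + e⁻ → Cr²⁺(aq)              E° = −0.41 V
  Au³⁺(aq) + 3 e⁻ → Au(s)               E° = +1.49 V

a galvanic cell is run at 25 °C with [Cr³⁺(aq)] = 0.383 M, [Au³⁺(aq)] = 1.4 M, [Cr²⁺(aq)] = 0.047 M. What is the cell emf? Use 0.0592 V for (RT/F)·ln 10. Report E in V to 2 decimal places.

The Au³⁺/Au couple has the more positive E°, so it is the cathode; Cr³⁺/Cr²⁺ is the anode.
E°cell = +1.49 − (−0.41) = +1.90 V, with n = 3 electrons transferred.
The balanced reaction is Au³⁺(aq) + 3 Cr²⁺(aq) → Au(s) + 3 Cr³⁺(aq), so Q = [Cr³⁺(aq)]^3 / ([Au³⁺(aq)]·[Cr²⁺(aq)]^3) = 387 and log Q = 2.587.
By the Nernst equation, E = +1.90 − (0.0592/3)·(2.587) = +1.85 V.

+1.85 V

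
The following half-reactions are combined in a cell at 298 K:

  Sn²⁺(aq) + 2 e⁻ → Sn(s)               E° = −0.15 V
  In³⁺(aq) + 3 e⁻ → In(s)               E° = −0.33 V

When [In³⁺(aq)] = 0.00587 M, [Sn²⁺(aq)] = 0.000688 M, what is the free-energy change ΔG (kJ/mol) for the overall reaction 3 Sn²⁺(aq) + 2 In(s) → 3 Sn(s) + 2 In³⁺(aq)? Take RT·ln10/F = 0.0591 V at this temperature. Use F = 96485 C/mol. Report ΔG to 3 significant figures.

E°cell = −0.15 − (−0.33) = +0.18 V; the balanced reaction transfers n = 6 electrons.
The reaction quotient is [In³⁺(aq)]^2 / [Sn²⁺(aq)]^3 = 1.06×10^5; by Nernst, E = +0.18 − (0.0591/6)(5.025) = +0.1305 V.
Then ΔG = −nFE = −6 × 96485 × +0.1305 J/mol = −75.5 kJ/mol.

−75.5 kJ/mol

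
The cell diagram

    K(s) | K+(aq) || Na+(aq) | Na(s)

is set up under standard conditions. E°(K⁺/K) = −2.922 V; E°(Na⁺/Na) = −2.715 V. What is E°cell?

+0.207 V

By convention the left-hand electrode in cell notation is the anode (oxidation) and the right-hand electrode is the cathode (reduction).
E°cell = E°(right) − E°(left) = −2.715 − (−2.922) = +0.207 V.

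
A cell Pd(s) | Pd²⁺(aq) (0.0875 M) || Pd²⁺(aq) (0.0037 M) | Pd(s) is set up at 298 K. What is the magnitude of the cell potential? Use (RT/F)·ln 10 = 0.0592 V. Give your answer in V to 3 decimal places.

For a concentration cell E°cell = 0, since both electrodes use the same couple.
The compartment with the higher Pd²⁺(aq) concentration (0.0875 M) acts as the cathode; ions are reduced there and produced at the dilute (0.0037 M) anode.
With n = 2, Ecell = −(0.0592/2)·log([dilute]/[conc]) = −(0.0592/2)·log(0.0037/0.0875) = +0.041 V.

0.041 V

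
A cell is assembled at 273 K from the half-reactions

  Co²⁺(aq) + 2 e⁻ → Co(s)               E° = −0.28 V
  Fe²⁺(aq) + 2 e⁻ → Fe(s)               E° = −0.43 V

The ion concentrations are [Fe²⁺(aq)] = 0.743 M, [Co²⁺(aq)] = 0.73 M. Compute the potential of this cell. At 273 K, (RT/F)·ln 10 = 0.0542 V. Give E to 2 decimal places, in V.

The Co²⁺/Co couple has the more positive E°, so it is the cathode; Fe²⁺/Fe is the anode.
The standard potential is −0.28 − (−0.43) = +0.15 V and the balanced reaction transfers n = 2 electrons.
For the overall reaction Co²⁺(aq) + Fe(s) → Co(s) + Fe²⁺(aq), Q = [Fe²⁺(aq)] / [Co²⁺(aq)] = 1.02, giving log Q = 0.008.
By the Nernst equation, E = +0.15 − (0.0542/2)·(0.008) = +0.15 V.

+0.15 V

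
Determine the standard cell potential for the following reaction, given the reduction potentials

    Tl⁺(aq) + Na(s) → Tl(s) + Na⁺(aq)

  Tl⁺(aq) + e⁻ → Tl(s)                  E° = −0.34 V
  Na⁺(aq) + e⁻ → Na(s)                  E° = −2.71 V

+2.37 V

In the reaction as written, Tl⁺(aq) is reduced (cathode) and Na⁺(aq) is produced by oxidation at the anode.
E°cell = E°(cathode) − E°(anode) = −0.34 − (−2.71) = +2.37 V.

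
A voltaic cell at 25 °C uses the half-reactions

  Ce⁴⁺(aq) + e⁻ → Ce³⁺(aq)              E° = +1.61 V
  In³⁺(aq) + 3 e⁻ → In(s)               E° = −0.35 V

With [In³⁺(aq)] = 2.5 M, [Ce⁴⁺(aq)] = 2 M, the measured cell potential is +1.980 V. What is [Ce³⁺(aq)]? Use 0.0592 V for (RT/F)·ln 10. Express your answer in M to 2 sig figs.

0.68 M

The Ce⁴⁺/Ce³⁺ couple has the larger reduction potential, so it is the cathode: E°cell = +1.61 − (−0.35) = +1.96 V and n = 3.
From the Nernst equation, log Q = n(E° − E)/0.0592 = 3·(+1.96 − (+1.980))/0.0592 = −1.014.
The balanced reaction is 3 Ce⁴⁺(aq) + In(s) → 3 Ce³⁺(aq) + In³⁺(aq), so Q = ([Ce³⁺(aq)]^3·[In³⁺(aq)]) / [Ce⁴⁺(aq)]^3.
Isolating [Ce³⁺(aq)] in Q = 10^{−1.014} yields log [Ce³⁺(aq)] = −0.170, i.e. 0.68 M.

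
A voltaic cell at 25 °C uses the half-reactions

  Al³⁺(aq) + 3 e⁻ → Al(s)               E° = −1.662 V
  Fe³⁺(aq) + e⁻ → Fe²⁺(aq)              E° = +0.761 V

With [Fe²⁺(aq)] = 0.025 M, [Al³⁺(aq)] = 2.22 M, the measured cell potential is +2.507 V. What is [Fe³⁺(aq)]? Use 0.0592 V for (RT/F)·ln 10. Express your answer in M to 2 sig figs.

The Fe³⁺/Fe²⁺ couple has the larger reduction potential, so it is the cathode: E°cell = +0.761 − (−1.662) = +2.423 V and n = 3.
From the Nernst equation, log Q = n(E° − E)/0.0592 = 3·(+2.423 − (+2.507))/0.0592 = −4.257.
For 3 Fe³⁺(aq) + Al(s) → 3 Fe²⁺(aq) + Al³⁺(aq), the reaction quotient is Q = ([Fe²⁺(aq)]^3·[Al³⁺(aq)]) / [Fe³⁺(aq)]^3.
Substituting the known concentrations and solving, log [Fe³⁺(aq)] = −0.068 and [Fe³⁺(aq)] = 0.86 M.

0.86 M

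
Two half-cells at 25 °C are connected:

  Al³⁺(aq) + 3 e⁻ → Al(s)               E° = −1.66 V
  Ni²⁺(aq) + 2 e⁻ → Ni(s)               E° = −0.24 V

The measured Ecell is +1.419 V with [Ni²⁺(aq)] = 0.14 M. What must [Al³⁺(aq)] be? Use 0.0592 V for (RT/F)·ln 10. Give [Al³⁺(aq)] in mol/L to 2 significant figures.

Ni²⁺/Ni is the cathode (higher E°); E°cell = −0.24 − (−1.66) = +1.42 V with n = 6.
Since E = E° − (0.0592/n)·log Q, log Q = n(E° − E)/0.0592 = 0.101.
The balanced reaction is 3 Ni²⁺(aq) + 2 Al(s) → 3 Ni(s) + 2 Al³⁺(aq), so Q = [Al³⁺(aq)]^2 / [Ni²⁺(aq)]^3.
Substituting the known concentrations and solving, log [Al³⁺(aq)] = −1.230 and [Al³⁺(aq)] = 0.059 M.

0.059 M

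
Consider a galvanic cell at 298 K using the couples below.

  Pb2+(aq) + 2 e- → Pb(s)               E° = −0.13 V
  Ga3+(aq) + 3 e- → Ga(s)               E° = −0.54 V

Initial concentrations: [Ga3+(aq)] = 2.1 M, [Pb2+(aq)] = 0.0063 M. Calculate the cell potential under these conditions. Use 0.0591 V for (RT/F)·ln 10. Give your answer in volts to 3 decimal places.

Pb²⁺/Pb is reduced (cathode, E° = −0.13 V) and Ga³⁺/Ga is oxidized (anode).
The standard potential is −0.13 − (−0.54) = +0.41 V and the balanced reaction transfers n = 6 electrons.
Balancing gives 3 Pb2+(aq) + 2 Ga(s) → 3 Pb(s) + 2 Ga3+(aq); hence Q = [Ga3+(aq)]^2 / [Pb2+(aq)]^3 = 1.76×10^7 (log Q = 7.246).
E = E° − (0.0591/n)·log Q = +0.41 − (0.0591/6)(7.246) = +0.339 V.

+0.339 V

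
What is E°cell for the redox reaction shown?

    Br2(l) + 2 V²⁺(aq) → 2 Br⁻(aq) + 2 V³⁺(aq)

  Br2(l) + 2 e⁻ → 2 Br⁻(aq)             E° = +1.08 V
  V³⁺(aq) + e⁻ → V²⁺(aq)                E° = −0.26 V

In the reaction as written, Br2(l) is reduced (cathode) and V³⁺(aq) is produced by oxidation at the anode.
E°cell = E°(cathode) − E°(anode) = +1.08 − (−0.26) = +1.34 V.

+1.34 V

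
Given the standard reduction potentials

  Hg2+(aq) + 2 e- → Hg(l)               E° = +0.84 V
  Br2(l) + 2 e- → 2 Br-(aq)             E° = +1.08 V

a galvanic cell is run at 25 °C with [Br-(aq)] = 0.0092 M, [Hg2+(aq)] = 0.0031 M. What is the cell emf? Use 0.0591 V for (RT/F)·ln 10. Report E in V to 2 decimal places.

+0.43 V

The Br₂/Br⁻ couple has the more positive E°, so it is the cathode; Hg²⁺/Hg is the anode.
E°cell = E°cat − E°an = +1.08 − (+0.84) = +0.24 V; n = 2.
For the overall reaction Br2(l) + Hg(l) → 2 Br-(aq) + Hg2+(aq), Q = [Br-(aq)]^2·[Hg2+(aq)] = 2.62×10^−7, giving log Q = −6.581.
By the Nernst equation, E = +0.24 − (0.0591/2)·(−6.581) = +0.43 V.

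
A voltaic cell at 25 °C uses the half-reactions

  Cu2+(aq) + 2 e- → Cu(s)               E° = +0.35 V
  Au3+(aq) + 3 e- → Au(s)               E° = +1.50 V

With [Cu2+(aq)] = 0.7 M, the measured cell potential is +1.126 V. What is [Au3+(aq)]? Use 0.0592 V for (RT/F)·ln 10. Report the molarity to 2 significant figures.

With Au³⁺/Au at the cathode and Cu²⁺/Cu at the anode, E°cell = +1.50 − (+0.35) = +1.15 V (n = 6).
Rearranging E = E° − (0.0592/n)·log Q gives log Q = 6(+1.15 − (+1.126))/0.0592 = 2.432.
Balancing electrons gives 2 Au3+(aq) + 3 Cu(s) → 2 Au(s) + 3 Cu2+(aq); thus Q = [Cu2+(aq)]^3 / [Au3+(aq)]^2.
Solving for the unknown gives log [Au3+(aq)] = −1.448, so [Au3+(aq)] ≈ 0.036 M.

0.036 M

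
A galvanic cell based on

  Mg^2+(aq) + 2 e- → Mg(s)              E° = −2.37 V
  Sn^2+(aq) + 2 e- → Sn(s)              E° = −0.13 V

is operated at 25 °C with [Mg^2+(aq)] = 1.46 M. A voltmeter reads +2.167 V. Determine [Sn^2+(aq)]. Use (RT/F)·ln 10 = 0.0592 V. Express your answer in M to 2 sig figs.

The Sn²⁺/Sn couple has the larger reduction potential, so it is the cathode: E°cell = −0.13 − (−2.37) = +2.24 V and n = 2.
From the Nernst equation, log Q = n(E° − E)/0.0592 = 2·(+2.24 − (+2.167))/0.0592 = 2.466.
Balancing electrons gives Sn^2+(aq) + Mg(s) → Sn(s) + Mg^2+(aq); thus Q = [Mg^2+(aq)] / [Sn^2+(aq)].
Solving for the unknown gives log [Sn^2+(aq)] = −2.302, so [Sn^2+(aq)] ≈ 0.0050 M.

0.0050 M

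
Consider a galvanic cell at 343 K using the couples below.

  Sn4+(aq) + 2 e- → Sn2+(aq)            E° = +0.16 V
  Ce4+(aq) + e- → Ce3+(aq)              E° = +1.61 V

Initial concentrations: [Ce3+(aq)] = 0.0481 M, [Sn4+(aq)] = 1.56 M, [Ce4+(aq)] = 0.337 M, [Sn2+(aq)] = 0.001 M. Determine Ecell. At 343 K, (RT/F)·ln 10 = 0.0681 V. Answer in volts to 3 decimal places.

+1.399 V

Ce⁴⁺/Ce³⁺ is reduced (cathode, E° = +1.61 V) and Sn⁴⁺/Sn²⁺ is oxidized (anode).
E°cell = E°cat − E°an = +1.61 − (+0.16) = +1.45 V; n = 2.
The balanced reaction is 2 Ce4+(aq) + Sn2+(aq) → 2 Ce3+(aq) + Sn4+(aq), so Q = ([Ce3+(aq)]^2·[Sn4+(aq)]) / ([Ce4+(aq)]^2·[Sn2+(aq)]) = 31.8 and log Q = 1.502.
Applying E = E° − (RT ln10/nF)·log Q gives +1.45 − (0.0681/2)(1.502) = +1.399 V.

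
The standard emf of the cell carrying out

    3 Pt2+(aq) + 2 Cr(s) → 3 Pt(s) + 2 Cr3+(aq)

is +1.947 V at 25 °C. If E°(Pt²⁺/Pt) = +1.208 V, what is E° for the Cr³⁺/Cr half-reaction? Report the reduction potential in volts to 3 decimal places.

−0.739 V

In the reaction as written the Pt²⁺/Pt couple is reduced (cathode) and Cr³⁺/Cr is oxidized (anode), so E°cell = E°(Pt²⁺/Pt) − E°(Cr³⁺/Cr).
E°(Cr³⁺/Cr) = E°(cathode) − E°cell = +1.208 − (+1.947) = −0.739 V.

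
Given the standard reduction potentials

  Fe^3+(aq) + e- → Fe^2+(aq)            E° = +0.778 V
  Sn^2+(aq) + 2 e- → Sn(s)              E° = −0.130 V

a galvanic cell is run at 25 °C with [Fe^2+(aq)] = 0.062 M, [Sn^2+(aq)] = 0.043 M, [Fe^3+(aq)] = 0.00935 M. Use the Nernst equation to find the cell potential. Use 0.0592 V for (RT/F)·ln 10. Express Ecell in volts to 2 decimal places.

+0.90 V

Since E°(Fe³⁺/Fe²⁺) > E°(Sn²⁺/Sn), Fe³⁺/Fe²⁺ serves as the cathode.
E°cell = E°cat − E°an = +0.778 − (−0.130) = +0.908 V; n = 2.
The balanced reaction is 2 Fe^3+(aq) + Sn(s) → 2 Fe^2+(aq) + Sn^2+(aq), so Q = ([Fe^2+(aq)]^2·[Sn^2+(aq)]) / [Fe^3+(aq)]^2 = 1.89 and log Q = 0.277.
By the Nernst equation, E = +0.908 − (0.0592/2)·(0.277) = +0.90 V.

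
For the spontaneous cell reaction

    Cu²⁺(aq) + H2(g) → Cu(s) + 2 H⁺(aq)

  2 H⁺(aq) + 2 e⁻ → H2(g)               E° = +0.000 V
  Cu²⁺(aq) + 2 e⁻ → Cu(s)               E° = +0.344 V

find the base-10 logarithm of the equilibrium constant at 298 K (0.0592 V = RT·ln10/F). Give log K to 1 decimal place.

The Cu²⁺/Cu couple is reduced (cathode); E°cell = +0.344 − (+0.000) = +0.344 V with n = 2.
At equilibrium E = 0, so log K = nE°cell / 0.0592 = (2)(+0.344) / 0.0592 = 11.6.

log K = 11.6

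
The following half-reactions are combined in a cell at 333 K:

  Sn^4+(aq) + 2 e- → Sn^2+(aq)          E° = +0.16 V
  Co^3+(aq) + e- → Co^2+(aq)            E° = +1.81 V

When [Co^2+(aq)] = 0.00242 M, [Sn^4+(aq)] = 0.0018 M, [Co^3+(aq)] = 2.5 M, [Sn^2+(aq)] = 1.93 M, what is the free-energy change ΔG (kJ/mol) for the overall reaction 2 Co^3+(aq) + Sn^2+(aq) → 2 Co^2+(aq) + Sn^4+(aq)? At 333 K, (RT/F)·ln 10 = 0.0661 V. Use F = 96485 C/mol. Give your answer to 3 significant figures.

−376 kJ/mol

With Co³⁺/Co²⁺ reduced at the cathode, E°cell = +1.81 − (+0.16) = +1.65 V and n = 2.
Q = ([Co^2+(aq)]^2·[Sn^4+(aq)]) / ([Co^3+(aq)]^2·[Sn^2+(aq)]) = 8.74×10^−10, so log Q = −9.059 and E = +1.65 − (0.0661/2)(−9.059) = +1.9494 V.
Then ΔG = −nFE = −2 × 96485 × +1.9494 J/mol = −376 kJ/mol.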